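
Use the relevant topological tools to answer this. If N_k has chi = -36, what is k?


chi = 2 - k for closed non-orientable surfaces with k crosscaps.
-36 = 2 - k
k = 2 - (-36) = 38

38


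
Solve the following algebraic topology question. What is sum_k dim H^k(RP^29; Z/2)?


H^k(RP^29; Z/2) = Z/2 for each 0 <= k <= 29.
Total dimension = 29 + 1 = 30

30


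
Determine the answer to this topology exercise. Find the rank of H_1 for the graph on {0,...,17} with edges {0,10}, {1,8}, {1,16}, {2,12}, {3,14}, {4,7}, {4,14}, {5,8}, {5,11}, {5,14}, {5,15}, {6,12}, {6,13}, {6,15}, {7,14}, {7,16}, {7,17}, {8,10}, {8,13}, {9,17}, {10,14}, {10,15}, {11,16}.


b_1 = E - V + (number of components).
E = 23, V = 18, components = 1.
b_1 = 23 - 18 + 1 = 6

6


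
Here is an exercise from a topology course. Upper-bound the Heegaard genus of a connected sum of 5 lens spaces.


Heegaard genus satisfies g(A#B) <= g(A) + g(B).
Each lens space has g = 1.
Upper bound: 5 * 1 = 5

5


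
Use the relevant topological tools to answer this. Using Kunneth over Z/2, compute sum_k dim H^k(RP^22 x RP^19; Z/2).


dim H^*(RP^n; Z/2) = n+1 (one Z/2 in each degree 0..n).
Total Betti number is multiplicative.
Total = (22+1) * (19+1) = 23 * 20 = 460

460


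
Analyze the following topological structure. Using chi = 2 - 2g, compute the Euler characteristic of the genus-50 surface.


For a closed orientable surface of genus g: chi = 2 - 2g.
Here g = 50.
chi = 2 - 2*50 = 2 - 100 = -98

-98


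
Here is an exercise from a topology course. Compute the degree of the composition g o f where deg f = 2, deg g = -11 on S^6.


Degree is multiplicative under composition: deg(g o f) = deg(g) * deg(f).
= -11 * 2 = -22

-22


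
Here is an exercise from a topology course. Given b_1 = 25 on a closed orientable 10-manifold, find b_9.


Poincare duality for closed orientable n-manifolds: b_k = b_{n-k}.
Here n = 10, so b_9 = b_1 = 25

25


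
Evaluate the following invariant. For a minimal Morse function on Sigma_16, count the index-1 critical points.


A perfect Morse function has m_k = b_k.
For Sigma_16: b_0=1, b_1=2g=32, b_2=1.
Saddles m_1 = 2g = 32

32


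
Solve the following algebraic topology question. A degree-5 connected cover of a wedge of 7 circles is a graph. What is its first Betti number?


Nielsen-Schreier: an index-n subgroup of F_r is free of rank 1 + n(r-1).
Equivalently: chi(cover) = n*chi(base); chi(vee_r S^1) = 1 - 7 = -6.
chi(E) = 5*(-6) = -30; rank = 1 - chi(E) = 1 - (-30) = 31.
rank = 1 + 5*(7-1) = 1 + 30 = 31

31


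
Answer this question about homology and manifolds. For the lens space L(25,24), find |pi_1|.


pi_1(L(p,q)) = Z/pZ for any q coprime to p.
|pi_1(L(25,24))| = 25

25


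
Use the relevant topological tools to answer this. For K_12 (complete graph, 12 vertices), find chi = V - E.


K_12: V = 12, E = C(12,2) = 66.
chi = V - E = 12 - 66 = -54

-54


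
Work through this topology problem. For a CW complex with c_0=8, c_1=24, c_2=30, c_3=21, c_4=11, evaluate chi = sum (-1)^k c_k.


chi = sum_k (-1)^k c_k.
= (-1)^0*8 + (-1)^1*24 + (-1)^2*30 + (-1)^3*21 + (-1)^4*11
= (8) + (-24) + (30) + (-21) + (11)
= 4

4


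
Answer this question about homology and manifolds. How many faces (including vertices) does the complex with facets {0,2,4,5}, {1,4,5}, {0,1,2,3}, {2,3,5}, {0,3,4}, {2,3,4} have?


Each maximal simplex on m vertices has 2^m - 1 nonempty faces.
Take the union (dedupe shared faces).
Total distinct faces = 35

35


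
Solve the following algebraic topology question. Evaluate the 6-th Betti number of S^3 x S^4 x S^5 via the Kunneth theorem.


Each S^d has Poincare polynomial 1 + t^d.
The product S^3 x S^4 x S^5 has Poincare polynomial prod(1+t^d_i).
Expanding: b_0=1, b_3=1, b_4=1, b_5=1, b_7=1, b_8=1, b_9=1, b_12=1.
b_6 = 0

0


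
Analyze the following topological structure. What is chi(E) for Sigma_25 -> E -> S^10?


chi(S^10) = 2 (n even), chi(Sigma_25) = 2 - 2*25 = -48.
chi(E) = 2 * (-48) = -96

-96


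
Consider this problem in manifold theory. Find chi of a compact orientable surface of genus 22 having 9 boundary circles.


For a compact orientable surface with genus g and b boundary components: chi = 2 - 2g - b.
chi = 2 - 2*22 - 9 = 2 - 44 - 9 = -51

-51


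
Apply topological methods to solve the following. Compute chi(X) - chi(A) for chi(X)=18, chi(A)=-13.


Relative Euler characteristic: chi(X, A) = chi(X) - chi(A).
= 18 - (-13) = 31

31


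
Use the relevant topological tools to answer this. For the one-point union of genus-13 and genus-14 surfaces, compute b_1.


For a wedge: H_1(A v B) = H_1(A) + H_1(B).
b_1(Sigma_13) = 26, b_1(Sigma_14) = 28.
b_1 = 26 + 28 = 54

54


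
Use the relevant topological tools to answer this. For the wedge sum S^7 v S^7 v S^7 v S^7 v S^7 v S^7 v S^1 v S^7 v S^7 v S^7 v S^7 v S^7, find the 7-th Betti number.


For a wedge of spheres, H_k (k>0) is free on one generator per sphere of dimension k.
Spheres of dimension 7: count = 11.
b_7 = 11

11


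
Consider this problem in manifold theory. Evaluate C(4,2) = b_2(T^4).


By the Kunneth formula, b_k(T^n) = C(n,k).
b_2(T^4) = C(4,2).
C(4,2) = 4!/(2!*2!) = 6

6


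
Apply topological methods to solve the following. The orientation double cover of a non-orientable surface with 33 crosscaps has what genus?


chi(N_33) = 2 - 33 = -31.
Double cover: chi(Sigma_g) = 2 * chi(N_33) = 2*(-31) = -62.
2 - 2g = -62, so g = (2 - (-62))/2 = 64/2 = 32

32


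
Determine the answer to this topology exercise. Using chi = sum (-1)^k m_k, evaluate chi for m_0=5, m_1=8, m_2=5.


Morse theory: chi(M) = sum_k (-1)^k m_k where m_k = #(index-k critical points).
= (5) + (-8) + (5) = 2

2


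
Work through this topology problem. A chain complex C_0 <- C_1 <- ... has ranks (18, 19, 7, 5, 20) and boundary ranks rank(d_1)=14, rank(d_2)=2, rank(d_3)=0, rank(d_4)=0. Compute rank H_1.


rank H_k = rank(ker d_k) - rank(im d_{k+1}).
rank(ker d_1) = rank(C_1) - rank(d_1) = 19 - 14 = 5.
rank(im d_{1+1}) = 2.
rank H_1 = 5 - 2 = 3

3


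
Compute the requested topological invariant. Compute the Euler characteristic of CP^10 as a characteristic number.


For any closed oriented manifold, <e(TM),[M]> = chi(M).
chi(CP^10) = 10+1 = 11

11


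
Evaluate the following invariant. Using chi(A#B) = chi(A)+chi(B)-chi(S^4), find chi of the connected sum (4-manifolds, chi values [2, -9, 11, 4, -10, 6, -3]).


For n-manifolds: chi(A#B) = chi(A) + chi(B) - chi(S^4).
chi(S^4) = 1 + (-1)^4 = 2.
chi(#) = (sum chi_i) - (7-1)*chi(S^4) = 1 - 6*2 = -11

-11


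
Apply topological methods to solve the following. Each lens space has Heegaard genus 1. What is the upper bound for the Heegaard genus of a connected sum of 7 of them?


Heegaard genus satisfies g(A#B) <= g(A) + g(B).
Each lens space has g = 1.
Upper bound: 7 * 1 = 7

7


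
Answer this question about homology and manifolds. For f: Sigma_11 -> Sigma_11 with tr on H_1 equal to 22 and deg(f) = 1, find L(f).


L(f) = tr(f_0*) - tr(f_1*) + tr(f_2*).
= 1 - (22) + (1)
= -20

-20


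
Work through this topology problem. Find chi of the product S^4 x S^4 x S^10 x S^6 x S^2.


chi is multiplicative: chi(X x Y) = chi(X) chi(Y).
Each even-dim sphere has chi = 2. There are 5 factors.
chi = 2^5 = 32

32


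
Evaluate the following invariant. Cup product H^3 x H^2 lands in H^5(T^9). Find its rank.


Cup product: H^p x H^q -> H^{p+q}; here p+q = 3+2 = 5.
rank H^k(T^n) = C(n,k).
C(9,5) = 126

126


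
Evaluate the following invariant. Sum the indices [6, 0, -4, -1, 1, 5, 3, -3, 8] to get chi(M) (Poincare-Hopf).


Poincare-Hopf: chi(M) = sum of indices of zeros.
chi = (6) + (0) + (-4) + (-1) + (1) + (5) + (3) + (-3) + (8) = 15

15


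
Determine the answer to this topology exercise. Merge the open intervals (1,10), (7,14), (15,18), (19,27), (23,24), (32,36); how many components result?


Sort and merge overlapping open intervals.
Merged: (1,14), (15,18), (19,27), (32,36).
Number of components = 4

4


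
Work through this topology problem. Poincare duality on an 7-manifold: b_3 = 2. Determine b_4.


Poincare duality for closed orientable n-manifolds: b_k = b_{n-k}.
Here n = 7, so b_4 = b_3 = 2

2


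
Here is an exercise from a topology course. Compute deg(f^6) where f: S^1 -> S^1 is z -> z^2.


deg(f) = 2. Degree is multiplicative: deg(f^6) = (deg f)^6.
deg(f^6) = (2)^6 = 64

64


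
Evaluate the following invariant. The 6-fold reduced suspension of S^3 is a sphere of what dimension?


Each suspension raises dimension by 1: Sigma S^n = S^{n+1}.
Sigma^6 S^3 = S^{3+6} = S^9

9


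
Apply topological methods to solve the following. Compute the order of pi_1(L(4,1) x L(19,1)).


pi_1(X x Y) = pi_1(X) x pi_1(Y).
pi_1(L(4,1)) = Z/4, pi_1(L(19,1)) = Z/19.
|Z/4 x Z/19| = 4 * 19 = 76

76


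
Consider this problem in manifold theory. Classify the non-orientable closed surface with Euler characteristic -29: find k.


chi = 2 - k for closed non-orientable surfaces with k crosscaps.
-29 = 2 - k
k = 2 - (-29) = 31

31


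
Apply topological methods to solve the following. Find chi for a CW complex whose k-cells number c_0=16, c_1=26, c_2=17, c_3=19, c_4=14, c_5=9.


chi = sum_k (-1)^k c_k.
= (-1)^0*16 + (-1)^1*26 + (-1)^2*17 + (-1)^3*19 + (-1)^4*14 + (-1)^5*9
= (16) + (-26) + (17) + (-19) + (14) + (-9)
= -7

-7


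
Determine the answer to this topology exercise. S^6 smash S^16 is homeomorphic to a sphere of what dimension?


S^m ^ S^n = S^{m+n}.
k = 6 + 16 = 22

22


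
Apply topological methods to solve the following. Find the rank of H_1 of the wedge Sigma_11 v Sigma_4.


For a wedge: H_1(A v B) = H_1(A) + H_1(B).
b_1(Sigma_11) = 22, b_1(Sigma_4) = 8.
b_1 = 22 + 8 = 30

30


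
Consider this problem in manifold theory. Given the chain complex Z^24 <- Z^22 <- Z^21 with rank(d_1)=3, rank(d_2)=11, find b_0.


rank H_k = rank(ker d_k) - rank(im d_{k+1}).
rank(ker d_0) = rank(C_0) - rank(d_0) = 24 - 0 = 24.
rank(im d_{0+1}) = 3.
rank H_0 = 24 - 3 = 21

21


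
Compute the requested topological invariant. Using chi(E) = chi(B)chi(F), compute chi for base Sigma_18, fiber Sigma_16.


For a fiber bundle F -> E -> B (with CW structure): chi(E) = chi(B) * chi(F).
chi(Sigma_18) = -34, chi(Sigma_16) = -30.
chi(E) = (-34) * (-30) = 1020

1020


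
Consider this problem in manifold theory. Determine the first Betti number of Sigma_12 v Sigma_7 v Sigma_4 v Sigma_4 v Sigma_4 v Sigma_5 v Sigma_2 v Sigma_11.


For a wedge X v Y: reduced H_k(X v Y) = H_k(X) + H_k(Y).
Each Sigma_g contributes b_1 = 2g.
b_1 = 24 + 14 + 8 + 8 + 8 + 10 + 4 + 22 = 98

98


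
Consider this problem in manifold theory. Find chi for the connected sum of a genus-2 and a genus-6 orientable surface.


chi(Sigma_2) = 2 - 2*2 = -2
chi(Sigma_6) = 2 - 2*6 = -10
For surfaces: chi(A#B) = chi(A) + chi(B) - 2.
chi = -2 + -10 - 2 = -14

-14


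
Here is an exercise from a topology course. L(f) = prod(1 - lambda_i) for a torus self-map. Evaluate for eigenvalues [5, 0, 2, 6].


For a torus self-map: L(f) = det(I - A) where A acts on H_1.
L(f) = (1-5) * (1-0) * (1-2) * (1-6) = -4 * 1 * -1 * -5 = -20

-20


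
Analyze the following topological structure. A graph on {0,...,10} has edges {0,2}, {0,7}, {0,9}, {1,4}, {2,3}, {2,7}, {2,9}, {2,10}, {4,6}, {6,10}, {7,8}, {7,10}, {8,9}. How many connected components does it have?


Run DFS/union-find over 11 vertices.
V = 11, E = 13.
Number of components = 2

2


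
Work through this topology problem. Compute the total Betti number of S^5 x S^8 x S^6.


Total Betti number is multiplicative under products.
Each S^d (d>=1) has total Betti number 2.
There are 3 sphere factors.
Total = 2^3 = 8

8


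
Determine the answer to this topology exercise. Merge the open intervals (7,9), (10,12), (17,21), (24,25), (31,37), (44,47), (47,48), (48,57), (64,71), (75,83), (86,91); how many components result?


Sort and merge overlapping open intervals.
Merged: (7,9), (10,12), (17,21), (24,25), (31,37), (44,47), (47,48), (48,57), (64,71), (75,83), (86,91).
Number of components = 11

11


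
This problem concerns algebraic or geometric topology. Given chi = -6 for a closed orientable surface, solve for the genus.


chi = 2 - 2g for closed orientable surfaces.
-6 = 2 - 2g
2g = 2 - (-6) = 8
g = 4

4


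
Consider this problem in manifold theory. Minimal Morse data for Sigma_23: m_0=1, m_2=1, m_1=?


A perfect Morse function has m_k = b_k.
For Sigma_23: b_0=1, b_1=2g=46, b_2=1.
Saddles m_1 = 2g = 46

46


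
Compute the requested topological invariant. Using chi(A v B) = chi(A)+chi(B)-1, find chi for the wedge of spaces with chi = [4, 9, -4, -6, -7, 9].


chi(A v B) = chi(A) + chi(B) - 1 (one point identified).
For 6 spaces: chi = (sum chi_i) - (6 - 1).
sum = 5; chi = 5 - 5 = 0

0


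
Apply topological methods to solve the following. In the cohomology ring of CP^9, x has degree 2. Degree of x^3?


|x| = 2 in H^*(CP^n).
|x^3| = 3 * |x| = 3 * 2 = 6

6


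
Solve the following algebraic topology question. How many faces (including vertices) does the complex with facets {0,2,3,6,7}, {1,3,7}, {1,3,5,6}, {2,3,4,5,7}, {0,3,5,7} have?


Each maximal simplex on m vertices has 2^m - 1 nonempty faces.
Take the union (dedupe shared faces).
Total distinct faces = 71

71


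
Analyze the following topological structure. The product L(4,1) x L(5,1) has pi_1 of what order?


pi_1(X x Y) = pi_1(X) x pi_1(Y).
pi_1(L(4,1)) = Z/4, pi_1(L(5,1)) = Z/5.
|Z/4 x Z/5| = 4 * 5 = 20

20


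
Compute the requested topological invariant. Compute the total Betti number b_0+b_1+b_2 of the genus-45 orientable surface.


For Sigma_45: b_0 = 1, b_1 = 2g = 90, b_2 = 1.
Total = 1 + 90 + 1 = 92

92


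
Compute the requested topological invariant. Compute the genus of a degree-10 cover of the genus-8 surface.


For an n-sheeted cover: chi(E) = n * chi(B).
chi(Sigma_8) = 2 - 2*8 = -14.
chi(E) = 10 * (-14) = -140.
genus(E) = (2 - chi(E))/2 = (2 - (-140))/2 = 142/2 = 71

71


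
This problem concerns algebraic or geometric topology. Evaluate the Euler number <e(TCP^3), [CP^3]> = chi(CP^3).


For any closed oriented manifold, <e(TM),[M]> = chi(M).
chi(CP^3) = 3+1 = 4

4


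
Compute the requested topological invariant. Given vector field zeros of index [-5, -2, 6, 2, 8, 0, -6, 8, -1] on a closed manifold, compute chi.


Poincare-Hopf: chi(M) = sum of indices of zeros.
chi = (-5) + (-2) + (6) + (2) + (8) + (0) + (-6) + (8) + (-1) = 10

10


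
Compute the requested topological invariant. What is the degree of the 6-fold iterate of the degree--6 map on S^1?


deg(f) = -6. Degree is multiplicative: deg(f^6) = (deg f)^6.
deg(f^6) = (-6)^6 = 46656

46656


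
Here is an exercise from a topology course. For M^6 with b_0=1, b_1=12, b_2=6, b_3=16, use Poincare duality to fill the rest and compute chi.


By Poincare duality b_k = b_{6-k}, so full Betti numbers: b_0=1, b_1=12, b_2=6, b_3=16, b_4=6, b_5=12, b_6=1.
chi = sum (-1)^k b_k = -26

-26


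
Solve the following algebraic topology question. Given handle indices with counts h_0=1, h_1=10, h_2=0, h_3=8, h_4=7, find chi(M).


Handles of index k contribute (-1)^k to chi (same as CW cells).
chi = (1) + (-10) + (0) + (-8) + (7) = -10

-10


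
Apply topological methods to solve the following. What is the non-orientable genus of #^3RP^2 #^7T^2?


Since a >= 1, the sum is non-orientable; each T^2 can be replaced by RP^2 # RP^2 (since T^2#RP^2 = 3RP^2).
Total crosscaps k = 3 + 2*7 = 17.
Check via chi: chi = 3*1 + 7*0 - (3+7-1)*2 = -15 = 2 - k = -15. Consistent.

17


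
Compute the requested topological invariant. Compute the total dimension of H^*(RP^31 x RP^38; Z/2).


dim H^*(RP^n; Z/2) = n+1 (one Z/2 in each degree 0..n).
Total Betti number is multiplicative.
Total = (31+1) * (38+1) = 32 * 39 = 1248

1248


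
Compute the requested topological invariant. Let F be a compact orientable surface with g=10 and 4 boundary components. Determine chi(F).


For a compact orientable surface with genus g and b boundary components: chi = 2 - 2g - b.
chi = 2 - 2*10 - 4 = 2 - 20 - 4 = -22

-22


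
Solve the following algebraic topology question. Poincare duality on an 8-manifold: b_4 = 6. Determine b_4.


Poincare duality for closed orientable n-manifolds: b_k = b_{n-k}.
Here n = 8, so b_4 = b_4 = 6

6


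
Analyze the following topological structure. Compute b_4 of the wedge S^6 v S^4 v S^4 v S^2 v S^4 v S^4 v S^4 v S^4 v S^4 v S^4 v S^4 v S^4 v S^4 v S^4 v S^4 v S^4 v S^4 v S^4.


For a wedge of spheres, H_k (k>0) is free on one generator per sphere of dimension k.
Spheres of dimension 4: count = 16.
b_4 = 16

16


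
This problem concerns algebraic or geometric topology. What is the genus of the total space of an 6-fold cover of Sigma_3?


For an n-sheeted cover: chi(E) = n * chi(B).
chi(Sigma_3) = 2 - 2*3 = -4.
chi(E) = 6 * (-4) = -24.
genus(E) = (2 - chi(E))/2 = (2 - (-24))/2 = 26/2 = 13

13


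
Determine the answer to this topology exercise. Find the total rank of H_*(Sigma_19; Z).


For Sigma_19: b_0 = 1, b_1 = 2g = 38, b_2 = 1.
Total = 1 + 38 + 1 = 40

40


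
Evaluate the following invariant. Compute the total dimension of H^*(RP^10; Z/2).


H^k(RP^10; Z/2) = Z/2 for each 0 <= k <= 10.
Total dimension = 10 + 1 = 11

11


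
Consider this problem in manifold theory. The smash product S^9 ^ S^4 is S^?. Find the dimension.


S^m ^ S^n = S^{m+n}.
k = 9 + 4 = 13

13


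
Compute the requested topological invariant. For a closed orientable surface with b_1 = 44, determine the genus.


For a closed orientable surface: b_1 = 2g.
44 = 2g
g = 44 / 2 = 22

22


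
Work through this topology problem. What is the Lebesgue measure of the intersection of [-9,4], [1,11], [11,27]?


Intersection = [max(a_i), min(b_i)] = [11, 4].
Since 11 > 4, the intersection is empty.
Length = 0

0


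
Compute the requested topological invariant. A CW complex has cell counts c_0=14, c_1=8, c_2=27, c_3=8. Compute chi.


chi = sum_k (-1)^k c_k.
= (-1)^0*14 + (-1)^1*8 + (-1)^2*27 + (-1)^3*8
= (14) + (-8) + (27) + (-8)
= 25

25


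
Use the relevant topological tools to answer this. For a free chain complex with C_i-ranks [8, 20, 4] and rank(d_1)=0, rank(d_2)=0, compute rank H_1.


rank H_k = rank(ker d_k) - rank(im d_{k+1}).
rank(ker d_1) = rank(C_1) - rank(d_1) = 20 - 0 = 20.
rank(im d_{1+1}) = 0.
rank H_1 = 20 - 0 = 20

20


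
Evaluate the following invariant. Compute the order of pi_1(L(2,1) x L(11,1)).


pi_1(X x Y) = pi_1(X) x pi_1(Y).
pi_1(L(2,1)) = Z/2, pi_1(L(11,1)) = Z/11.
|Z/2 x Z/11| = 2 * 11 = 22

22


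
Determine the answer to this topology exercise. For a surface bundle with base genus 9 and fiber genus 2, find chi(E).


For a fiber bundle F -> E -> B (with CW structure): chi(E) = chi(B) * chi(F).
chi(Sigma_9) = -16, chi(Sigma_2) = -2.
chi(E) = (-16) * (-2) = 32

32


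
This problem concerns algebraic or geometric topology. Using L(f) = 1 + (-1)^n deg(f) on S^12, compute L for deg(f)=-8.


On S^12: L(f) = tr(f_0*) + (-1)^12 tr(f_12*) = 1 + (-1)^12 * deg(f).
L(f) = 1 + (-1)^12 * -8 = 1 + -8 = -7

-7


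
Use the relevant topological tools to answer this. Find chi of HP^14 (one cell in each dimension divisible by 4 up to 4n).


HP^14 has one cell in each dimension 0, 4, ..., 4*14 (14+1 cells, all even-dim).
chi = 14 + 1 = 15

15


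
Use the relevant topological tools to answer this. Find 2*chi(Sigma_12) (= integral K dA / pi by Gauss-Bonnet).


Gauss-Bonnet: integral K dA = 2*pi*chi(M).
chi(Sigma_12) = 2 - 2*12 = -22.
(integral K dA)/pi = 2*chi = 2*(-22) = -44

-44


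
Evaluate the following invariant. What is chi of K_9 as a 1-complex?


K_9: V = 9, E = C(9,2) = 36.
chi = V - E = 9 - 36 = -27

-27


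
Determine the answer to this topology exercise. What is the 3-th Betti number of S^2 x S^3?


Each S^d has Poincare polynomial 1 + t^d.
The product S^2 x S^3 has Poincare polynomial prod(1+t^d_i).
Expanding: b_0=1, b_2=1, b_3=1, b_5=1.
b_3 = 1

1


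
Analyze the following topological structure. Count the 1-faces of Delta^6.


Delta^6 has 6+1 vertices. A 1-face is a choice of 1+1 vertices.
f_1 = C(6+1, 1+1) = C(7,2) = 21

21


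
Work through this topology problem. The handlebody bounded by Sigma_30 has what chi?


A genus-g handlebody deformation retracts to a wedge of g circles.
chi(vee_g S^1) = 1 - g.
chi(H_30) = 1 - 30 = -29

-29


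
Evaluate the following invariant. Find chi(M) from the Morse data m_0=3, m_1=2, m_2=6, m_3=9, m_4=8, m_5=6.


Morse theory: chi(M) = sum_k (-1)^k m_k where m_k = #(index-k critical points).
= (3) + (-2) + (6) + (-9) + (8) + (-6) = 0

0


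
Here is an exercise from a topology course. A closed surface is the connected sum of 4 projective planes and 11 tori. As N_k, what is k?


Since a >= 1, the sum is non-orientable; each T^2 can be replaced by RP^2 # RP^2 (since T^2#RP^2 = 3RP^2).
Total crosscaps k = 4 + 2*11 = 26.
Check via chi: chi = 4*1 + 11*0 - (4+11-1)*2 = -24 = 2 - k = -24. Consistent.

26


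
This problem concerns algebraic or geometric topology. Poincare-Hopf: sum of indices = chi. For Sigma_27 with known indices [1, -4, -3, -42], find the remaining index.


Poincare-Hopf: sum of indices = chi(M).
chi(Sigma_27) = 2 - 2*27 = -52.
Sum of known indices = -48.
x = chi - (sum known) = -52 - (-48) = -4

-4


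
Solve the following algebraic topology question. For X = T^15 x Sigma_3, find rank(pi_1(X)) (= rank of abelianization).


pi_1(A x B) = pi_1(A) x pi_1(B); rank of abelianization = b_1.
b_1(T^15) = 15, b_1(Sigma_3) = 2*3 = 6.
b_1(product) = 15 + 6 = 21

21


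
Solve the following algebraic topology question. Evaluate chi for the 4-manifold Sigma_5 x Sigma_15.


chi(Sigma_5) = 2 - 2*5 = -8
chi(Sigma_15) = 2 - 2*15 = -28
chi(product) = (-8) * (-28) = 224

224


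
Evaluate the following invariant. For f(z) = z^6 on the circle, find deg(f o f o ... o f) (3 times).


deg(f) = 6. Degree is multiplicative: deg(f^3) = (deg f)^3.
deg(f^3) = (6)^3 = 216

216


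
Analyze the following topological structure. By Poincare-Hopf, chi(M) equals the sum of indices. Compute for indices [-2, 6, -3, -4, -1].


Poincare-Hopf: chi(M) = sum of indices of zeros.
chi = (-2) + (6) + (-3) + (-4) + (-1) = -4

-4


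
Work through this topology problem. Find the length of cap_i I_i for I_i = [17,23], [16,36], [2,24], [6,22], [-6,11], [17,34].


Intersection = [max(a_i), min(b_i)] = [17, 11].
Since 17 > 11, the intersection is empty.
Length = 0

0


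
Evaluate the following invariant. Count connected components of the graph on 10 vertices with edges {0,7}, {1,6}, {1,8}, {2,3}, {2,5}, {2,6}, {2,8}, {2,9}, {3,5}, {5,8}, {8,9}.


Run DFS/union-find over 10 vertices.
V = 10, E = 11.
Number of components = 3

3


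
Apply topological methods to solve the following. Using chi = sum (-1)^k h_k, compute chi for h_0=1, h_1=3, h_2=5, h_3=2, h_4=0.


Handles of index k contribute (-1)^k to chi (same as CW cells).
chi = (1) + (-3) + (5) + (-2) + (0) = 1

1


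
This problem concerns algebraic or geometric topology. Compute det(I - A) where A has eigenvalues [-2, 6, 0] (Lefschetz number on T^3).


For a torus self-map: L(f) = det(I - A) where A acts on H_1.
L(f) = (1--2) * (1-6) * (1-0) = 3 * -5 * 1 = -15

-15


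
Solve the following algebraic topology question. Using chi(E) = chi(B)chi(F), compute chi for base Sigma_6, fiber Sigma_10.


For a fiber bundle F -> E -> B (with CW structure): chi(E) = chi(B) * chi(F).
chi(Sigma_6) = -10, chi(Sigma_10) = -18.
chi(E) = (-10) * (-18) = 180

180


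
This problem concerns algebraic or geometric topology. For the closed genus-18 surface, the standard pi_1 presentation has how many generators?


Standard presentation: pi_1(Sigma_g) = <a_1,b_1,...,a_g,b_g | [a_1,b_1]...[a_g,b_g] = 1>.
Number of generators = 2g = 2*18 = 36

36


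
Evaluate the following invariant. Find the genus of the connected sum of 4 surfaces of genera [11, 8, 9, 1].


Genus is additive under connected sum of orientable surfaces.
g = 11 + 8 + 9 + 1 = 29

29


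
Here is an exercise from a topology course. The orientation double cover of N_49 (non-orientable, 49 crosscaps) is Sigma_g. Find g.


chi(N_49) = 2 - 49 = -47.
Double cover: chi(Sigma_g) = 2 * chi(N_49) = 2*(-47) = -94.
2 - 2g = -94, so g = (2 - (-94))/2 = 96/2 = 48

48


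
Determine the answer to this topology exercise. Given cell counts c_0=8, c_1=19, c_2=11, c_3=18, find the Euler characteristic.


chi = sum_k (-1)^k c_k.
= (-1)^0*8 + (-1)^1*19 + (-1)^2*11 + (-1)^3*18
= (8) + (-19) + (11) + (-18)
= -18

-18


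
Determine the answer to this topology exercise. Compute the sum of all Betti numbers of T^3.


b_k(T^3) = C(3,k), so the sum over k is sum_k C(3,k) = 2^3.
Total = 2^3 = 8

8


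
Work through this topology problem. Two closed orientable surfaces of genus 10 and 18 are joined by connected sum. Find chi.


chi(Sigma_10) = 2 - 2*10 = -18
chi(Sigma_18) = 2 - 2*18 = -34
For surfaces: chi(A#B) = chi(A) + chi(B) - 2.
chi = -18 + -34 - 2 = -54

-54


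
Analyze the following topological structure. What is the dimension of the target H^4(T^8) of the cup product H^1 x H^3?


Cup product: H^p x H^q -> H^{p+q}; here p+q = 1+3 = 4.
rank H^k(T^n) = C(n,k).
C(8,4) = 70

70


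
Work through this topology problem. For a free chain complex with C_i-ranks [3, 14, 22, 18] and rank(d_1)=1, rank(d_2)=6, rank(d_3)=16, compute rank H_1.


rank H_k = rank(ker d_k) - rank(im d_{k+1}).
rank(ker d_1) = rank(C_1) - rank(d_1) = 14 - 1 = 13.
rank(im d_{1+1}) = 6.
rank H_1 = 13 - 6 = 7

7


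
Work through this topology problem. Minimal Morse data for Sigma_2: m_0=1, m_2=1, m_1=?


A perfect Morse function has m_k = b_k.
For Sigma_2: b_0=1, b_1=2g=4, b_2=1.
Saddles m_1 = 2g = 4

4


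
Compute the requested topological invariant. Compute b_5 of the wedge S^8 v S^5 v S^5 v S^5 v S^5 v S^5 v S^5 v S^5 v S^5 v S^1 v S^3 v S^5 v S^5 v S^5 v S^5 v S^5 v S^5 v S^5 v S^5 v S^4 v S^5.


For a wedge of spheres, H_k (k>0) is free on one generator per sphere of dimension k.
Spheres of dimension 5: count = 17.
b_5 = 17

17


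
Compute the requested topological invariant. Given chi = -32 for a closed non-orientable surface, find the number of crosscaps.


chi = 2 - k for closed non-orientable surfaces with k crosscaps.
-32 = 2 - k
k = 2 - (-32) = 34

34


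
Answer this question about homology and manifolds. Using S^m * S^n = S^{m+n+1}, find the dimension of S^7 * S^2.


Join of spheres: S^m * S^n = S^{m+n+1}.
dim = 7 + 2 + 1 = 10

10


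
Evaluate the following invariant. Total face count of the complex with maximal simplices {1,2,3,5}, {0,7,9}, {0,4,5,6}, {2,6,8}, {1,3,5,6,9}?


Each maximal simplex on m vertices has 2^m - 1 nonempty faces.
Take the union (dedupe shared faces).
Total distinct faces = 61

61


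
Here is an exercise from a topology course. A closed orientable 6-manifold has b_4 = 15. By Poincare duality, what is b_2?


Poincare duality for closed orientable n-manifolds: b_k = b_{n-k}.
Here n = 6, so b_2 = b_4 = 15

15


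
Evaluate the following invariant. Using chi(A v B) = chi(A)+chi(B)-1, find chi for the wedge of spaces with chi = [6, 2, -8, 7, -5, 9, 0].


chi(A v B) = chi(A) + chi(B) - 1 (one point identified).
For 7 spaces: chi = (sum chi_i) - (7 - 1).
sum = 11; chi = 11 - 6 = 5

5


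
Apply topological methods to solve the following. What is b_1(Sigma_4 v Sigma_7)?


For a wedge: H_1(A v B) = H_1(A) + H_1(B).
b_1(Sigma_4) = 8, b_1(Sigma_7) = 14.
b_1 = 8 + 14 = 22

22


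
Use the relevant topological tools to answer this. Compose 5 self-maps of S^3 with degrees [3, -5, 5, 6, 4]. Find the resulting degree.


Degree is multiplicative: deg(composition) = product of degrees.
= (3) * (-5) * (5) * (6) * (4) = -1800

-1800


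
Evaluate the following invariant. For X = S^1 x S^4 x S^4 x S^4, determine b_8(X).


Each S^d has Poincare polynomial 1 + t^d.
The product S^1 x S^4 x S^4 x S^4 has Poincare polynomial prod(1+t^d_i).
Expanding: b_0=1, b_1=1, b_4=3, b_5=3, b_8=3, b_9=3, b_12=1, b_13=1.
b_8 = 3

3


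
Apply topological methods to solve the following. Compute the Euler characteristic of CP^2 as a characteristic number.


For any closed oriented manifold, <e(TM),[M]> = chi(M).
chi(CP^2) = 2+1 = 3

3


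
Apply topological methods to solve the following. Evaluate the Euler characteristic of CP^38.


CP^38 has one cell in each even dimension 0, 2, ..., 2*38 (38+1 cells total).
All cells are even-dimensional, so chi = number of cells.
chi = 38 + 1 = 39

39


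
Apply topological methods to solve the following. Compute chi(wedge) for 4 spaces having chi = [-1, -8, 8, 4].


chi(A v B) = chi(A) + chi(B) - 1 (one point identified).
For 4 spaces: chi = (sum chi_i) - (4 - 1).
sum = 3; chi = 3 - 3 = 0

0


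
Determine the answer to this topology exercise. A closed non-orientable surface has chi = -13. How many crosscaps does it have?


chi = 2 - k for closed non-orientable surfaces with k crosscaps.
-13 = 2 - k
k = 2 - (-13) = 15

15


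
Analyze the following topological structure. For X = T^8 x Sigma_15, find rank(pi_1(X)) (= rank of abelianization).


pi_1(A x B) = pi_1(A) x pi_1(B); rank of abelianization = b_1.
b_1(T^8) = 8, b_1(Sigma_15) = 2*15 = 30.
b_1(product) = 8 + 30 = 38

38


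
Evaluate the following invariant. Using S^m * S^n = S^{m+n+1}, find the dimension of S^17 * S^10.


Join of spheres: S^m * S^n = S^{m+n+1}.
dim = 17 + 10 + 1 = 28

28


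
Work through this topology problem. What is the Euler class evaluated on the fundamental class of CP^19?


For any closed oriented manifold, <e(TM),[M]> = chi(M).
chi(CP^19) = 19+1 = 20

20


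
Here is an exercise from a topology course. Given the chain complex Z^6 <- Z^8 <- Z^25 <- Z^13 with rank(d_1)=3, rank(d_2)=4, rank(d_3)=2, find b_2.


rank H_k = rank(ker d_k) - rank(im d_{k+1}).
rank(ker d_2) = rank(C_2) - rank(d_2) = 25 - 4 = 21.
rank(im d_{2+1}) = 2.
rank H_2 = 21 - 2 = 19

19


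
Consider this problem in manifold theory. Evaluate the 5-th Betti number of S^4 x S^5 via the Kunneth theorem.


Each S^d has Poincare polynomial 1 + t^d.
The product S^4 x S^5 has Poincare polynomial prod(1+t^d_i).
Expanding: b_0=1, b_4=1, b_5=1, b_9=1.
b_5 = 1

1


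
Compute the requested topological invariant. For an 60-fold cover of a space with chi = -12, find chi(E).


For a finite covering: chi(E) = (number of sheets) * chi(B).
chi(E) = 60 * (-12) = -720

-720


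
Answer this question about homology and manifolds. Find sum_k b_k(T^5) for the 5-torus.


b_k(T^5) = C(5,k), so the sum over k is sum_k C(5,k) = 2^5.
Total = 2^5 = 32

32


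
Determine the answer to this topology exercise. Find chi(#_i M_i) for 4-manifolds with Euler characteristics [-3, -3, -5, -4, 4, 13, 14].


For n-manifolds: chi(A#B) = chi(A) + chi(B) - chi(S^4).
chi(S^4) = 1 + (-1)^4 = 2.
chi(#) = (sum chi_i) - (7-1)*chi(S^4) = 16 - 6*2 = 4

4


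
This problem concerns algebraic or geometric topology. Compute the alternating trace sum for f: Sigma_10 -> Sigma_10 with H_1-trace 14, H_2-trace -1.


L(f) = tr(f_0*) - tr(f_1*) + tr(f_2*).
= 1 - (14) + (-1)
= -14

-14


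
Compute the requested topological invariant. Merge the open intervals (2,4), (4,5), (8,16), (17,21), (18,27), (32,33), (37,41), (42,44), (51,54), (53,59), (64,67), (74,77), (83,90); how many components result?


Sort and merge overlapping open intervals.
Merged: (2,4), (4,5), (8,16), (17,27), (32,33), (37,41), (42,44), (51,59), (64,67), (74,77), (83,90).
Number of components = 11

11


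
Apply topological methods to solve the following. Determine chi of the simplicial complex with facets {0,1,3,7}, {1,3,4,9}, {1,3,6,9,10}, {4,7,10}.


Enumerate all faces; f-vector: f_0=8, f_1=21, f_2=18, f_3=7, f_4=1.
chi = sum (-1)^k f_k = -1

-1


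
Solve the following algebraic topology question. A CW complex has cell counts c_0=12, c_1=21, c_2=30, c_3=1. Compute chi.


chi = sum_k (-1)^k c_k.
= (-1)^0*12 + (-1)^1*21 + (-1)^2*30 + (-1)^3*1
= (12) + (-21) + (30) + (-1)
= 20

20


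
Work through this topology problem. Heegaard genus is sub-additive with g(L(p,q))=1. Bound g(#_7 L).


Heegaard genus satisfies g(A#B) <= g(A) + g(B).
Each lens space has g = 1.
Upper bound: 7 * 1 = 7

7


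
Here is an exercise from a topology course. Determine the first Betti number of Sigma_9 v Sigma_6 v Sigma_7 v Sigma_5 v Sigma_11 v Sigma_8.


For a wedge X v Y: reduced H_k(X v Y) = H_k(X) + H_k(Y).
Each Sigma_g contributes b_1 = 2g.
b_1 = 18 + 12 + 14 + 10 + 22 + 16 = 92

92


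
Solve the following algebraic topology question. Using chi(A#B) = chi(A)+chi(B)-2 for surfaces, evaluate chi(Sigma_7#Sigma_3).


chi(Sigma_7) = 2 - 2*7 = -12
chi(Sigma_3) = 2 - 2*3 = -4
For surfaces: chi(A#B) = chi(A) + chi(B) - 2.
chi = -12 + -4 - 2 = -18

-18


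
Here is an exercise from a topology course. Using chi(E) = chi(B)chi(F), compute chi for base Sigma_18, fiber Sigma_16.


For a fiber bundle F -> E -> B (with CW structure): chi(E) = chi(B) * chi(F).
chi(Sigma_18) = -34, chi(Sigma_16) = -30.
chi(E) = (-34) * (-30) = 1020

1020


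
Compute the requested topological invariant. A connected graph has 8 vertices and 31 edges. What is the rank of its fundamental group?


For a connected graph: rank(pi_1) = b_1 = E - V + 1 = 1 - chi.
chi = V - E = 8 - 31 = -23.
rank = 1 - (-23) = 31 - 8 + 1 = 24

24


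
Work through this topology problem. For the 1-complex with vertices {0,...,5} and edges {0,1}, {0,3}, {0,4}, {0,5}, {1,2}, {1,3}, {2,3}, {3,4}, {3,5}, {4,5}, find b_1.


b_1 = E - V + (number of components).
E = 10, V = 6, components = 1.
b_1 = 10 - 6 + 1 = 5

5


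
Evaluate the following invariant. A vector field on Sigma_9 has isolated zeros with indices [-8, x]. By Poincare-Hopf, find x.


Poincare-Hopf: sum of indices = chi(M).
chi(Sigma_9) = 2 - 2*9 = -16.
Sum of known indices = -8.
x = chi - (sum known) = -16 - (-8) = -8

-8


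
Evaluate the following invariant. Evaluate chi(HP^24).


HP^24 has one cell in each dimension 0, 4, ..., 4*24 (24+1 cells, all even-dim).
chi = 24 + 1 = 25

25


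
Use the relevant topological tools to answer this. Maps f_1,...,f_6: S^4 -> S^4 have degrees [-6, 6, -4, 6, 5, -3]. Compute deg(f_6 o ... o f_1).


Degree is multiplicative: deg(composition) = product of degrees.
= (-6) * (6) * (-4) * (6) * (5) * (-3) = -12960

-12960


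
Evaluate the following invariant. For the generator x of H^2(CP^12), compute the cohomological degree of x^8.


|x| = 2 in H^*(CP^n).
|x^8| = 8 * |x| = 8 * 2 = 16

16


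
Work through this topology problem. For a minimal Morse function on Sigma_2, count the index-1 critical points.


A perfect Morse function has m_k = b_k.
For Sigma_2: b_0=1, b_1=2g=4, b_2=1.
Saddles m_1 = 2g = 4

4


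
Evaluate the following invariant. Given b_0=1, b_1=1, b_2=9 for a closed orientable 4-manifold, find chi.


By Poincare duality b_k = b_{4-k}, so full Betti numbers: b_0=1, b_1=1, b_2=9, b_3=1, b_4=1.
chi = sum (-1)^k b_k = 9

9


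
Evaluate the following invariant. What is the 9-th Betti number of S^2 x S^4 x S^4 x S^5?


Each S^d has Poincare polynomial 1 + t^d.
The product S^2 x S^4 x S^4 x S^5 has Poincare polynomial prod(1+t^d_i).
Expanding: b_0=1, b_2=1, b_4=2, b_5=1, b_6=2, b_7=1, b_8=1, b_9=2, b_10=1, b_11=2, b_13=1, b_15=1.
b_9 = 2

2


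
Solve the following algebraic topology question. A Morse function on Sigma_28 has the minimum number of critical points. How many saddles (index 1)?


A perfect Morse function has m_k = b_k.
For Sigma_28: b_0=1, b_1=2g=56, b_2=1.
Saddles m_1 = 2g = 56

56


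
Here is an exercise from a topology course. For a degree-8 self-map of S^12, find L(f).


On S^12: L(f) = tr(f_0*) + (-1)^12 tr(f_12*) = 1 + (-1)^12 * deg(f).
L(f) = 1 + (-1)^12 * 8 = 1 + 8 = 9

9


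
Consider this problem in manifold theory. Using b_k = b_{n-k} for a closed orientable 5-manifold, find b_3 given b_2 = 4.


Poincare duality for closed orientable n-manifolds: b_k = b_{n-k}.
Here n = 5, so b_3 = b_2 = 4

4


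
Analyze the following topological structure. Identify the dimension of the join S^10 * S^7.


Join of spheres: S^m * S^n = S^{m+n+1}.
dim = 10 + 7 + 1 = 18

18


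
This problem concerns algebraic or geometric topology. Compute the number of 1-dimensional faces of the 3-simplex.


Delta^3 has 3+1 vertices. A 1-face is a choice of 1+1 vertices.
f_1 = C(3+1, 1+1) = C(4,2) = 6

6


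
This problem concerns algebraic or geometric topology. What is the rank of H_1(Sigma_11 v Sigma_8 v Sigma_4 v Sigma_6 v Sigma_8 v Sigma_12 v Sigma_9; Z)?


For a wedge X v Y: reduced H_k(X v Y) = H_k(X) + H_k(Y).
Each Sigma_g contributes b_1 = 2g.
b_1 = 22 + 16 + 8 + 12 + 16 + 24 + 18 = 116

116


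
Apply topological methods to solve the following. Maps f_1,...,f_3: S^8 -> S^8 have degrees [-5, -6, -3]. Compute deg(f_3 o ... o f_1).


Degree is multiplicative: deg(composition) = product of degrees.
= (-5) * (-6) * (-3) = -90

-90


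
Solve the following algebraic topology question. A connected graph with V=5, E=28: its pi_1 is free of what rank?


For a connected graph: rank(pi_1) = b_1 = E - V + 1 = 1 - chi.
chi = V - E = 5 - 28 = -23.
rank = 1 - (-23) = 28 - 5 + 1 = 24

24


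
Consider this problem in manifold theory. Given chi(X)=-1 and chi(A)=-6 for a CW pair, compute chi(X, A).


Relative Euler characteristic: chi(X, A) = chi(X) - chi(A).
= -1 - (-6) = 5

5


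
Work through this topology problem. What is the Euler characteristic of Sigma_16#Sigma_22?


chi(Sigma_16) = 2 - 2*16 = -30
chi(Sigma_22) = 2 - 2*22 = -42
For surfaces: chi(A#B) = chi(A) + chi(B) - 2.
chi = -30 + -42 - 2 = -74

-74


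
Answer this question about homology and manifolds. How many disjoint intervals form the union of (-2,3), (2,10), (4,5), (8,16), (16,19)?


Sort and merge overlapping open intervals.
Merged: (-2,16), (16,19).
Number of components = 2

2


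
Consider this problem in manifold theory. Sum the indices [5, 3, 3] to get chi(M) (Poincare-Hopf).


Poincare-Hopf: chi(M) = sum of indices of zeros.
chi = (5) + (3) + (3) = 11

11


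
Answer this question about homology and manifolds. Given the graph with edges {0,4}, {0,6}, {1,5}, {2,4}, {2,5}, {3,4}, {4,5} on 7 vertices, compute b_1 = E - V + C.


b_1 = E - V + (number of components).
E = 7, V = 7, components = 1.
b_1 = 7 - 7 + 1 = 1

1


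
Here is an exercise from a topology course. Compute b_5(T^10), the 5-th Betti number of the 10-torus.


By the Kunneth formula, b_k(T^n) = C(n,k).
b_5(T^10) = C(10,5).
C(10,5) = 10!/(5!*5!) = 252

252


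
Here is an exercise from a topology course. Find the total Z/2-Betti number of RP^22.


H^k(RP^22; Z/2) = Z/2 for each 0 <= k <= 22.
Total dimension = 22 + 1 = 23

23


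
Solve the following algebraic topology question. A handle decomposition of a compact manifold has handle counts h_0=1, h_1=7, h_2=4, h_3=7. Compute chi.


Handles of index k contribute (-1)^k to chi (same as CW cells).
chi = (1) + (-7) + (4) + (-7) = -9

-9


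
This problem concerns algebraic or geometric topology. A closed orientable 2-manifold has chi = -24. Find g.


chi = 2 - 2g for closed orientable surfaces.
-24 = 2 - 2g
2g = 2 - (-24) = 26
g = 13

13


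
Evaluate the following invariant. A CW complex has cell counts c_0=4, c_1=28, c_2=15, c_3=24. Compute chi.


chi = sum_k (-1)^k c_k.
= (-1)^0*4 + (-1)^1*28 + (-1)^2*15 + (-1)^3*24
= (4) + (-28) + (15) + (-24)
= -33

-33
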